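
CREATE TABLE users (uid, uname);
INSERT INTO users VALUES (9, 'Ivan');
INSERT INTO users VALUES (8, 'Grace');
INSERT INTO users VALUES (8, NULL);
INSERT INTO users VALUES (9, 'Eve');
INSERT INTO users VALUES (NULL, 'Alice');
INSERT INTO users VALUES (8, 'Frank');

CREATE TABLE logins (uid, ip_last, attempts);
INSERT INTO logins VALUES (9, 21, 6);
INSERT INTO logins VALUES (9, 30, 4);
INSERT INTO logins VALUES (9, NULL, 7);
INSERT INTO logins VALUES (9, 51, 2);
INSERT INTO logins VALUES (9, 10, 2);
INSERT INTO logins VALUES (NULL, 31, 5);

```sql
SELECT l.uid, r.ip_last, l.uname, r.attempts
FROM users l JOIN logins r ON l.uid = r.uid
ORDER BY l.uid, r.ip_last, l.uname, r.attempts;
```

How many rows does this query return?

INNER JOIN keeps only pairs where the ON condition holds.
Matching on l.uid = r.uid. A NULL in a compared column never satisfies the condition.
- l (uid=9) pairs with 5 row(s) of r.
- l (uid=8) has no partner → excluded.
- l (uid=8) has no partner → excluded.
- l (uid=9) pairs with 5 row(s) of r.
- l (uid=NULL) has no partner → excluded.
- l (uid=8) has no partner → excluded.
Total: 10 rows.

10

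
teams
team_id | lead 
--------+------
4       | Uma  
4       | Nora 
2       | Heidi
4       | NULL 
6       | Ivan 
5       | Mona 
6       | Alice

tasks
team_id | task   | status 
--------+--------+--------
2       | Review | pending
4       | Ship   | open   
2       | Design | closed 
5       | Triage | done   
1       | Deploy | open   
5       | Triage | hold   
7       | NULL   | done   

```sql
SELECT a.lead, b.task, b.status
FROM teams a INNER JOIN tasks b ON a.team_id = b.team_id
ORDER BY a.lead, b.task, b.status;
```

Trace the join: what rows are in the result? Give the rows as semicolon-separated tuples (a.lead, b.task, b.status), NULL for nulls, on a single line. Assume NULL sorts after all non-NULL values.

(Heidi, Design, closed); (Heidi, Review, pending); (Mona, Triage, done); (Mona, Triage, hold); (Nora, Ship, open); (Uma, Ship, open); (NULL, Ship, open)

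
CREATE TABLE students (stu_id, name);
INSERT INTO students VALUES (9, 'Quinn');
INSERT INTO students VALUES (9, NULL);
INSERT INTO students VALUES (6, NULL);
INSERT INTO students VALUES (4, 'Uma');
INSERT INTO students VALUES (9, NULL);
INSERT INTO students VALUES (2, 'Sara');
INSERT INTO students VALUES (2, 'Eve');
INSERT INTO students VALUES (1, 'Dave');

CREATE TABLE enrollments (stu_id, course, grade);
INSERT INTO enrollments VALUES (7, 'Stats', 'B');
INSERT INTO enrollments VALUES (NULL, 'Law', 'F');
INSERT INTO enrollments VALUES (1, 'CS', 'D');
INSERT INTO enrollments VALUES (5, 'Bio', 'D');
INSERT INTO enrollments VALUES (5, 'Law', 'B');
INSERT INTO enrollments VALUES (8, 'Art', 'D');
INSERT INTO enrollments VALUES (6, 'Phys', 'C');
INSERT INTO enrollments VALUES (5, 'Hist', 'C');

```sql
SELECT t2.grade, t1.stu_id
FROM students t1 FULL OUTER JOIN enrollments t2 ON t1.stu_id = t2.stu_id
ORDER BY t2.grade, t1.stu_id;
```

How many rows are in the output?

14

FULL OUTER JOIN keeps every row from both sides; unmatched rows get NULL for the other side's columns.
Matching on t1.stu_id = t2.stu_id. A NULL in a compared column never satisfies the condition.
- t1 (stu_id=9) has no partner → padded with NULL.
- t1 (stu_id=9) has no partner → padded with NULL.
- t1 (stu_id=6) pairs with 1 row(s) of t2.
- t1 (stu_id=4) has no partner → padded with NULL.
- t1 (stu_id=9) has no partner → padded with NULL.
- t1 (stu_id=2) has no partner → padded with NULL.
- t1 (stu_id=2) has no partner → padded with NULL.
- t1 (stu_id=1) pairs with 1 row(s) of t2.
- 6 row(s) from t2 found no t1 partner → padded with NULL.
Total: 2 matched + 12 padded = 14 rows.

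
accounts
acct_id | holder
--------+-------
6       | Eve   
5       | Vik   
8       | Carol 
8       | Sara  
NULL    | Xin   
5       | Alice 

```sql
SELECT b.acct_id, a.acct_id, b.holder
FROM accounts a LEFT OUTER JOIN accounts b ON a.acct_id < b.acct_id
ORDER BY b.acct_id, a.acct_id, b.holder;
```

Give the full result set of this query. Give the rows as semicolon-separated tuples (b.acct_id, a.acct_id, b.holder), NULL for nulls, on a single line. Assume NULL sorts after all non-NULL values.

LEFT JOIN keeps every row from `accounts a`; unmatched rows get NULL for `accounts b`'s columns.
Matching on a.acct_id < b.acct_id. A NULL in a compared column never satisfies the condition.
Matched pairs: 8; unmatched a rows kept: 3.

(6, 5, Eve); (6, 5, Eve); (8, 5, Carol); (8, 5, Carol); (8, 5, Sara); (8, 5, Sara); (8, 6, Carol); (8, 6, Sara); (NULL, 8, NULL); (NULL, 8, NULL); (NULL, NULL, NULL)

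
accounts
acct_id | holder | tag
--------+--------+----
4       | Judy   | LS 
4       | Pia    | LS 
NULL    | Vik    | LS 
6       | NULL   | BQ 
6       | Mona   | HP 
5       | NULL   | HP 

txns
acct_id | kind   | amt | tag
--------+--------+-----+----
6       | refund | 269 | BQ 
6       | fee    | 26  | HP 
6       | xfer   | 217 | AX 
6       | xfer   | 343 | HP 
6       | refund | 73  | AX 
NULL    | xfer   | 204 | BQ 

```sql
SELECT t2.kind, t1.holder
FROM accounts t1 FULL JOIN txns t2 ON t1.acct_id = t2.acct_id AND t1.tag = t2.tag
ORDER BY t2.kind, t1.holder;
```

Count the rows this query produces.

10

FULL OUTER JOIN keeps every row from both sides; unmatched rows get NULL for the other side's columns.
Matching on t1.acct_id = t2.acct_id AND t1.tag = t2.tag. A NULL in a compared column never satisfies the condition.
Matched pairs: 3; unmatched t1 rows kept: 4; unmatched t2 rows kept: 3.
Total: 3 matched + 7 padded = 10 rows.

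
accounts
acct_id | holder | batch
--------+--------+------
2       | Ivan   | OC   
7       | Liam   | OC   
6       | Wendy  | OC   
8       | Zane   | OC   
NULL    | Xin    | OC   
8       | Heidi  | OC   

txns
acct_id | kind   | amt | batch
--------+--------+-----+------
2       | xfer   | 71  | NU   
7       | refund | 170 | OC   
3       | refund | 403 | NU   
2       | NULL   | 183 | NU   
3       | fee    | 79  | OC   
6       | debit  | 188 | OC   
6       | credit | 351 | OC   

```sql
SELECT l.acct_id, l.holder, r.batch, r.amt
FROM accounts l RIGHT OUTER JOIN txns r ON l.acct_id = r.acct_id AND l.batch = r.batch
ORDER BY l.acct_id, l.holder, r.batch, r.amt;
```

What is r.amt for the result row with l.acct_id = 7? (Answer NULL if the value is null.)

170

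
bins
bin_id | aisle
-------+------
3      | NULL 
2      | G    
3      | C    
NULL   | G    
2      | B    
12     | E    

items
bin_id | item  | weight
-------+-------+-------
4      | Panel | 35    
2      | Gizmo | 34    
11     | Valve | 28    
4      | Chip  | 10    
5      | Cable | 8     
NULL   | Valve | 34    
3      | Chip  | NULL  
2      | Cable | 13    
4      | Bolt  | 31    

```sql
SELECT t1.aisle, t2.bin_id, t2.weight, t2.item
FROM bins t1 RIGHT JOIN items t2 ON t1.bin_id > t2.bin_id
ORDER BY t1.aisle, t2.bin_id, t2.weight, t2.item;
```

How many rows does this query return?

13

RIGHT JOIN keeps every row from `items`; unmatched rows get NULL for `bins`'s columns.
Matching on t1.bin_id > t2.bin_id. A NULL in a compared column never satisfies the condition.
Matched pairs: 12; unmatched t2 rows kept: 1.
Total: 12 matched + 1 padded = 13 rows.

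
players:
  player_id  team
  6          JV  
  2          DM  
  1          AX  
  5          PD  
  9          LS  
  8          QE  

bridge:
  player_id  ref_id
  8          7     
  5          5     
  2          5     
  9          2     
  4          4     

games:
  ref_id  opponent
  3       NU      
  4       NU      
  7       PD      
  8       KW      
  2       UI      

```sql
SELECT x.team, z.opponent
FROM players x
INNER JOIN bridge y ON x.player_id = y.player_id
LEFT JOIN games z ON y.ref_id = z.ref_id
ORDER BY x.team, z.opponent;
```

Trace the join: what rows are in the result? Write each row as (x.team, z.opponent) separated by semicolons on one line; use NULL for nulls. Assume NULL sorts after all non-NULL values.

Step 1 — x INNER JOIN y on player_id → 4 row(s).
Then LEFT JOIN `games z` on ref_id: each of those 4 rows is kept; rows whose y.ref_id has no match in z get NULL for z's columns.

(DM, NULL); (LS, UI); (PD, NULL); (QE, PD)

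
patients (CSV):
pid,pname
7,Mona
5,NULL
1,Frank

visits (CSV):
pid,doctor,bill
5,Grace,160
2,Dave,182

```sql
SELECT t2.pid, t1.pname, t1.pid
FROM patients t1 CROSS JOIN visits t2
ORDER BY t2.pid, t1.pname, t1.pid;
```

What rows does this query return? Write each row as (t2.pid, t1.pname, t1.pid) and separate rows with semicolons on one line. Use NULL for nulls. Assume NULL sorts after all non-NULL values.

(2, Frank, 1); (2, Mona, 7); (2, NULL, 5); (5, Frank, 1); (5, Mona, 7); (5, NULL, 5)

CROSS JOIN pairs every row of `patients` with every row of `visits`: 3 × 2 = 6 rows.
After projecting and ordering:
t2.pid | t1.pname | t1.pid
2 | Frank | 1
2 | Mona | 7
2 | NULL | 5
5 | Frank | 1
5 | Mona | 7
5 | NULL | 5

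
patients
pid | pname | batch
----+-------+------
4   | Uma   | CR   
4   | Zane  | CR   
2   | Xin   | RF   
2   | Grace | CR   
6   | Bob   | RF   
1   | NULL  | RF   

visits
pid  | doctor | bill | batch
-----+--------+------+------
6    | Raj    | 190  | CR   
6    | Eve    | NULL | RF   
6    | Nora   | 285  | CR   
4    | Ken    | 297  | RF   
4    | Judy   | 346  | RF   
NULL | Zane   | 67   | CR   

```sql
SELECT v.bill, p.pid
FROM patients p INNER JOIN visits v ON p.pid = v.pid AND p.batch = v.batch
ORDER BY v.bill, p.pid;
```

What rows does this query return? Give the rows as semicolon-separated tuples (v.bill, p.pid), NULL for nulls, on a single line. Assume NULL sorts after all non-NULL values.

(NULL, 6)

INNER JOIN keeps only pairs where the ON condition holds.
Matching on p.pid = v.pid AND p.batch = v.batch. A NULL in a compared column never satisfies the condition.
- p (pid=4, batch=CR) has no partner → excluded.
- p (pid=4, batch=CR) has no partner → excluded.
- p (pid=2, batch=RF) has no partner → excluded.
- p (pid=2, batch=CR) has no partner → excluded.
- p (pid=6, batch=RF) pairs with 1 row(s) of v.
- p (pid=1, batch=RF) has no partner → excluded.
After projecting and ordering:
v.bill | p.pid
NULL | 6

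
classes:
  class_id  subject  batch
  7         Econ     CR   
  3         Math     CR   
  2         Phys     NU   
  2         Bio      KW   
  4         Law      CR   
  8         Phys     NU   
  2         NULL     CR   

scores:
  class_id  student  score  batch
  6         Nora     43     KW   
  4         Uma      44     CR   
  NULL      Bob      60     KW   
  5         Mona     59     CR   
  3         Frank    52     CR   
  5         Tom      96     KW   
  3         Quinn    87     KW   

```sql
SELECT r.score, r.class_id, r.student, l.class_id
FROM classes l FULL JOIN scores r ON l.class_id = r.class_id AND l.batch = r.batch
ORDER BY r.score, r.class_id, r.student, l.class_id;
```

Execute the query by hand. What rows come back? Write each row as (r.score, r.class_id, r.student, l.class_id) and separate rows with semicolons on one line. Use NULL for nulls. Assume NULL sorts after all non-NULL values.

FULL OUTER JOIN keeps every row from both sides; unmatched rows get NULL for the other side's columns.
Matching on l.class_id = r.class_id AND l.batch = r.batch. A NULL in a compared column never satisfies the condition.
Matched pairs: 2; unmatched l rows kept: 5; unmatched r rows kept: 5.

(43, 6, Nora, NULL); (44, 4, Uma, 4); (52, 3, Frank, 3); (59, 5, Mona, NULL); (60, NULL, Bob, NULL); (87, 3, Quinn, NULL); (96, 5, Tom, NULL); (NULL, NULL, NULL, 2); (NULL, NULL, NULL, 2); (NULL, NULL, NULL, 2); (NULL, NULL, NULL, 7); (NULL, NULL, NULL, 8)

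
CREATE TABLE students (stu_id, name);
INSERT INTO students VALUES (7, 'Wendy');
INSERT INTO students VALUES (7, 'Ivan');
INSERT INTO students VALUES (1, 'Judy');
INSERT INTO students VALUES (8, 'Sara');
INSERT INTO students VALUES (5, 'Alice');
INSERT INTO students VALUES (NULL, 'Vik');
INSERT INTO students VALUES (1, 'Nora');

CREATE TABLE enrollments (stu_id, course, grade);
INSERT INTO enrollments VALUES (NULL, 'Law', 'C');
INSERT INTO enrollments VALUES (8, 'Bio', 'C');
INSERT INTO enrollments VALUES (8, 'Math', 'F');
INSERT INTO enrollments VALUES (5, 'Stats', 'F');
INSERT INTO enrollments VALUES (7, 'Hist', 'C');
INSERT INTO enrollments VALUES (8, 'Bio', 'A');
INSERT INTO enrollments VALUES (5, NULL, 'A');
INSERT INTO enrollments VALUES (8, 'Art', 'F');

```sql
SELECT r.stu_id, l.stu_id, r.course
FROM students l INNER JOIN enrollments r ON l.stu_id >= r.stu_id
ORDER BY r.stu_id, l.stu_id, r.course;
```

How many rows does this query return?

15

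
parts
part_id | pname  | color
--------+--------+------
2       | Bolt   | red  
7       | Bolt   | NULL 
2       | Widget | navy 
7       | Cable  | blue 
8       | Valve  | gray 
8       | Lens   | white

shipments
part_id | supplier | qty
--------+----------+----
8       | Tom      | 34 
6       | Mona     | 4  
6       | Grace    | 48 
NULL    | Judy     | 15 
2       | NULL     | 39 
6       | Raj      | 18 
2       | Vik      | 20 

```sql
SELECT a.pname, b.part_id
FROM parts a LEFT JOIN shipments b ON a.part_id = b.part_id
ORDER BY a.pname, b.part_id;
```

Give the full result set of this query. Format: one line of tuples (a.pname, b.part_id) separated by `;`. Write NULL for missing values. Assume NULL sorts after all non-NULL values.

LEFT JOIN keeps every row from `parts`; unmatched rows get NULL for `shipments`'s columns.
Matching on a.part_id = b.part_id. A NULL in a compared column never satisfies the condition.
Matched pairs: 6; unmatched a rows kept: 2.

(Bolt, 2); (Bolt, 2); (Bolt, NULL); (Cable, NULL); (Lens, 8); (Valve, 8); (Widget, 2); (Widget, 2)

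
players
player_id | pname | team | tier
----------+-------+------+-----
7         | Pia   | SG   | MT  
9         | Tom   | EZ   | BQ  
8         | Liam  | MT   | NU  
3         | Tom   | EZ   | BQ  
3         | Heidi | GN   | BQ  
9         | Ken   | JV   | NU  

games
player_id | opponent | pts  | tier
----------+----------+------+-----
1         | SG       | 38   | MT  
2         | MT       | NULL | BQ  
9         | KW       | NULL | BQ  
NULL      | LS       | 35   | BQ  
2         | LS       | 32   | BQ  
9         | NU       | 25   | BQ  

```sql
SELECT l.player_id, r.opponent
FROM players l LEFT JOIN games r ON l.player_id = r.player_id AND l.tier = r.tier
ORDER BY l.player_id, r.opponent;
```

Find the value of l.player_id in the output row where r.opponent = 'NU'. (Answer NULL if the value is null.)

LEFT JOIN keeps every row from `players`; unmatched rows get NULL for `games`'s columns.
Matching on l.player_id = r.player_id AND l.tier = r.tier. A NULL in a compared column never satisfies the condition.
- player_id=7, tier=MT: no r row matches, row kept with r columns NULL.
- player_id=9, tier=BQ: 2 matching r row(s), so 2 row(s) emitted.
- player_id=8, tier=NU: no r row matches, row kept with r columns NULL.
- player_id=3, tier=BQ: no r row matches, row kept with r columns NULL.
- player_id=3, tier=BQ: no r row matches, row kept with r columns NULL.
- player_id=9, tier=NU: no r row matches, row kept with r columns NULL.

9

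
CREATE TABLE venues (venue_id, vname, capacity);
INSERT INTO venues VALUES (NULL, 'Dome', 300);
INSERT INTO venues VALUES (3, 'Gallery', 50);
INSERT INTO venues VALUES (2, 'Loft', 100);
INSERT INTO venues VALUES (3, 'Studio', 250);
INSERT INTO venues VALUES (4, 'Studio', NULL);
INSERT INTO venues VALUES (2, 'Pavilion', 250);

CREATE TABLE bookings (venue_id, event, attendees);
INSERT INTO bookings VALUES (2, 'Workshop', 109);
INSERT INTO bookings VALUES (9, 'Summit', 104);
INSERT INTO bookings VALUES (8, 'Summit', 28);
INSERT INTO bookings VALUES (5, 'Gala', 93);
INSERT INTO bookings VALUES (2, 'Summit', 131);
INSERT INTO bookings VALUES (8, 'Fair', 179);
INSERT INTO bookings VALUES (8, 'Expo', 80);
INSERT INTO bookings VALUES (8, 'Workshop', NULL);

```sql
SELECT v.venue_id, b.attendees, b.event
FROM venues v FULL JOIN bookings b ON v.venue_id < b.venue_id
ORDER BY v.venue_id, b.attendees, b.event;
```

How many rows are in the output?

FULL OUTER JOIN keeps every row from both sides; unmatched rows get NULL for the other side's columns.
Matching on v.venue_id < b.venue_id. A NULL in a compared column never satisfies the condition.
- venue_id=NULL: no b row matches, row kept with b columns NULL.
- venue_id=3: 6 matching b row(s), so 6 row(s) emitted.
- venue_id=2: 6 matching b row(s), so 6 row(s) emitted.
- venue_id=3: 6 matching b row(s), so 6 row(s) emitted.
- venue_id=4: 6 matching b row(s), so 6 row(s) emitted.
- venue_id=2: 6 matching b row(s), so 6 row(s) emitted.
- plus 2 unmatched b row(s), each kept with NULL v columns.
Total: 30 matched + 3 padded = 33 rows.

33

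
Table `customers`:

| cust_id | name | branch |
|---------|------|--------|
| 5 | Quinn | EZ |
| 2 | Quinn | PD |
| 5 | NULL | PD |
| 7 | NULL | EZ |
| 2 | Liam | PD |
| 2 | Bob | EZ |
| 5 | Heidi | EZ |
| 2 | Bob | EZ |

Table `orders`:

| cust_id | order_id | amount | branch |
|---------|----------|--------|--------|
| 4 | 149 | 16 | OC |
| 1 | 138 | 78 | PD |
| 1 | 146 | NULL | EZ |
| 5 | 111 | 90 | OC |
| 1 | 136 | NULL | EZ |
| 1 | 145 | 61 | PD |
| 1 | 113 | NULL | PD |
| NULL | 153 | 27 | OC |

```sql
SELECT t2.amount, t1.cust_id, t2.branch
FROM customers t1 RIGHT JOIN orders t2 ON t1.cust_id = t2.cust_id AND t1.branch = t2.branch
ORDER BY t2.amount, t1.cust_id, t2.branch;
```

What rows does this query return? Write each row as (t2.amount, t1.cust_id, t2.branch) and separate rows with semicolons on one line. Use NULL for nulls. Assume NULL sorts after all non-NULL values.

RIGHT JOIN keeps every row from `orders`; unmatched rows get NULL for `customers`'s columns.
Matching on t1.cust_id = t2.cust_id AND t1.branch = t2.branch. A NULL in a compared column never satisfies the condition.
Matched pairs: 0; unmatched t2 rows kept: 8.

(16, NULL, OC); (27, NULL, OC); (61, NULL, PD); (78, NULL, PD); (90, NULL, OC); (NULL, NULL, EZ); (NULL, NULL, EZ); (NULL, NULL, PD)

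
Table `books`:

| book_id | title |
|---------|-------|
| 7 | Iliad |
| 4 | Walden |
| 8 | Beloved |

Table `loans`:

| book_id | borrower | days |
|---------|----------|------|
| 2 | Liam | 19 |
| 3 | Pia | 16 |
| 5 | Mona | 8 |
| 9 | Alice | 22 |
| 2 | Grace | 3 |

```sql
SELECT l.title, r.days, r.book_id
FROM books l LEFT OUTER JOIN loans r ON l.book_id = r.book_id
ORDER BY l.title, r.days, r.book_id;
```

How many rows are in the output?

LEFT JOIN keeps every row from `books`; unmatched rows get NULL for `loans`'s columns.
Matching on l.book_id = r.book_id.
- l (book_id=7) has no partner → padded with NULL.
- l (book_id=4) has no partner → padded with NULL.
- l (book_id=8) has no partner → padded with NULL.
Total: 0 matched + 3 padded = 3 rows.

3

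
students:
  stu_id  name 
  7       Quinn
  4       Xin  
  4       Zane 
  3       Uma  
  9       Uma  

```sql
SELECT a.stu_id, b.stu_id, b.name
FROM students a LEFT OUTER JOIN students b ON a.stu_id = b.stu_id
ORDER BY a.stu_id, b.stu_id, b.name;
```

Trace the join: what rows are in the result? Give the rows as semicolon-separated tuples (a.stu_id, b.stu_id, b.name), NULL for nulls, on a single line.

LEFT JOIN keeps every row from `students a`; unmatched rows get NULL for `students b`'s columns.
Matching on a.stu_id = b.stu_id.
- a[0] stu_id=7 → 1 match(es) in b → 1 row(s).
- a[1] stu_id=4 → 2 match(es) in b → 2 row(s).
- a[2] stu_id=4 → 2 match(es) in b → 2 row(s).
- a[3] stu_id=3 → 1 match(es) in b → 1 row(s).
- a[4] stu_id=9 → 1 match(es) in b → 1 row(s).
After projecting and ordering:
a.stu_id | b.stu_id | b.name
3 | 3 | Uma
4 | 4 | Xin
4 | 4 | Xin
4 | 4 | Zane
4 | 4 | Zane
7 | 7 | Quinn
9 | 9 | Uma

(3, 3, Uma); (4, 4, Xin); (4, 4, Xin); (4, 4, Zane); (4, 4, Zane); (7, 7, Quinn); (9, 9, Uma)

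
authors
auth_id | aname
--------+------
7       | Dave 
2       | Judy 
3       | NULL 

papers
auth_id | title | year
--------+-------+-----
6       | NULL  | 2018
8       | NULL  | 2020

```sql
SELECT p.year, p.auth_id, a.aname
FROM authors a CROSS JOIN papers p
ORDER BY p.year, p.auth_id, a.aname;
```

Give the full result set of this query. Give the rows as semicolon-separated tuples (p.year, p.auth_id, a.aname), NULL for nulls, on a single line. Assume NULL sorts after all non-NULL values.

CROSS JOIN pairs every row of `authors` with every row of `papers`: 3 × 2 = 6 rows.
After projecting and ordering:
p.year | p.auth_id | a.aname
2018 | 6 | Dave
2018 | 6 | Judy
2018 | 6 | NULL
2020 | 8 | Dave
2020 | 8 | Judy
2020 | 8 | NULL

(2018, 6, Dave); (2018, 6, Judy); (2018, 6, NULL); (2020, 8, Dave); (2020, 8, Judy); (2020, 8, NULL)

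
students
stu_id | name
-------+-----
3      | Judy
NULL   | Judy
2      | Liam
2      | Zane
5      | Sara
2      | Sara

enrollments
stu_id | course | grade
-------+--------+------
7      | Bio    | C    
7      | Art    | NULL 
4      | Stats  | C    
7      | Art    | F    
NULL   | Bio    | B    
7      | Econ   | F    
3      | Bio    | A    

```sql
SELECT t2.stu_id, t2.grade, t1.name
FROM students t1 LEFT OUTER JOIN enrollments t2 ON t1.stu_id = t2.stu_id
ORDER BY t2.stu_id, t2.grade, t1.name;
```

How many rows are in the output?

6

LEFT JOIN keeps every row from `students`; unmatched rows get NULL for `enrollments`'s columns.
Matching on t1.stu_id = t2.stu_id. A NULL in a compared column never satisfies the condition.
- t1[0] stu_id=3 → 1 match(es) in t2 → 1 row(s).
- t1[1] stu_id=NULL → no match; kept with NULLs on the t2 side.
- t1[2] stu_id=2 → no match; kept with NULLs on the t2 side.
- t1[3] stu_id=2 → no match; kept with NULLs on the t2 side.
- t1[4] stu_id=5 → no match; kept with NULLs on the t2 side.
- t1[5] stu_id=2 → no match; kept with NULLs on the t2 side.
Total: 1 matched + 5 padded = 6 rows.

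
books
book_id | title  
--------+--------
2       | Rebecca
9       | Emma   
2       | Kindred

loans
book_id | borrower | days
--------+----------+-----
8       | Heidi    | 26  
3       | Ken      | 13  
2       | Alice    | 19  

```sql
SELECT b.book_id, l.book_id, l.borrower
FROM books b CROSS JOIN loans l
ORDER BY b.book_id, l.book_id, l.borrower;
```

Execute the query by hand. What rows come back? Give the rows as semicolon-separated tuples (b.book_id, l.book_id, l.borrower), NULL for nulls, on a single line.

CROSS JOIN pairs every row of `books` with every row of `loans`: 3 × 3 = 9 rows.

(2, 2, Alice); (2, 2, Alice); (2, 3, Ken); (2, 3, Ken); (2, 8, Heidi); (2, 8, Heidi); (9, 2, Alice); (9, 3, Ken); (9, 8, Heidi)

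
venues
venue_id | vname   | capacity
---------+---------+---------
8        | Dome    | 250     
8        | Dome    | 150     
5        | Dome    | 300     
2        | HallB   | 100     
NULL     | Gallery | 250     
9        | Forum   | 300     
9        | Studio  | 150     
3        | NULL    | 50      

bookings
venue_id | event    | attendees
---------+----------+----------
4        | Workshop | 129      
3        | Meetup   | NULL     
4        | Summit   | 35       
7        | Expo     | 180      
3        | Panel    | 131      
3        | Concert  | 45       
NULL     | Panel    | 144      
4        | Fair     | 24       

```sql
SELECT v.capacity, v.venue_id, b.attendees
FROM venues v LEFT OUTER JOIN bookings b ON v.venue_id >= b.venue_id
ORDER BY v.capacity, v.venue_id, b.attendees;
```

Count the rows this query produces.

39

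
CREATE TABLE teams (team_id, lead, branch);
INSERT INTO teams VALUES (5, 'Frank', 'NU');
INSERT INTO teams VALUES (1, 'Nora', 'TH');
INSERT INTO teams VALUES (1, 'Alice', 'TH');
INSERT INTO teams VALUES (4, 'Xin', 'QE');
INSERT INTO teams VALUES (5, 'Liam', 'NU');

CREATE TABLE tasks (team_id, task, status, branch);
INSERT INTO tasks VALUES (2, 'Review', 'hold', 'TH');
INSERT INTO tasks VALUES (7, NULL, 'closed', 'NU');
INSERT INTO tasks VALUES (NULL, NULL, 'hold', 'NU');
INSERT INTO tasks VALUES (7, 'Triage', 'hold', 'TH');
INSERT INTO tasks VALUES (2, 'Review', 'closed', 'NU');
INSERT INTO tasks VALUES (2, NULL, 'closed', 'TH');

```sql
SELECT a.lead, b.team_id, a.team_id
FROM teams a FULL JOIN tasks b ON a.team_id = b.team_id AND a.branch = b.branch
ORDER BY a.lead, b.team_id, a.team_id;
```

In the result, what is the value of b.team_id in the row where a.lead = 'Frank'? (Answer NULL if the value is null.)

FULL OUTER JOIN keeps every row from both sides; unmatched rows get NULL for the other side's columns.
Matching on a.team_id = b.team_id AND a.branch = b.branch. A NULL in a compared column never satisfies the condition.
- team_id=5, branch=NU: no b row matches, row kept with b columns NULL.
- team_id=1, branch=TH: no b row matches, row kept with b columns NULL.
- team_id=1, branch=TH: no b row matches, row kept with b columns NULL.
- team_id=4, branch=QE: no b row matches, row kept with b columns NULL.
- team_id=5, branch=NU: no b row matches, row kept with b columns NULL.
- 6 row(s) from b found no a partner → padded with NULL.

NULL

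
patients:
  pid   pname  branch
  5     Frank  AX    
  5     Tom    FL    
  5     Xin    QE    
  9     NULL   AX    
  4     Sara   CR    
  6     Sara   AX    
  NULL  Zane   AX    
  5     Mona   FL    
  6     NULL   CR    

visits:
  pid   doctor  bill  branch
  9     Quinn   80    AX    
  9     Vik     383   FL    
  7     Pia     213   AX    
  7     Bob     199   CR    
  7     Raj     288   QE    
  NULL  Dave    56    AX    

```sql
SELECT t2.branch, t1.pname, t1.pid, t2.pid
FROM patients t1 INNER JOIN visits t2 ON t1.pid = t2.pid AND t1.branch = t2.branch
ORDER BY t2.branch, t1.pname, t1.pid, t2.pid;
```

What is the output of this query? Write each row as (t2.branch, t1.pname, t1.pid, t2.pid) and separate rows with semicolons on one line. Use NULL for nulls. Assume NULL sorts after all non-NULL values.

(AX, NULL, 9, 9)

INNER JOIN keeps only pairs where the ON condition holds.
Matching on t1.pid = t2.pid AND t1.branch = t2.branch. A NULL in a compared column never satisfies the condition.
- t1[0] pid=5, branch=AX → no match; dropped.
- t1[1] pid=5, branch=FL → no match; dropped.
- t1[2] pid=5, branch=QE → no match; dropped.
- t1[3] pid=9, branch=AX → 1 match(es) in t2 → 1 row(s).
- t1[4] pid=4, branch=CR → no match; dropped.
- t1[5] pid=6, branch=AX → no match; dropped.
- t1[6] pid=NULL, branch=AX → no match; dropped.
- t1[7] pid=5, branch=FL → no match; dropped.
- t1[8] pid=6, branch=CR → no match; dropped.
After projecting and ordering:
t2.branch | t1.pname | t1.pid | t2.pid
AX | NULL | 9 | 9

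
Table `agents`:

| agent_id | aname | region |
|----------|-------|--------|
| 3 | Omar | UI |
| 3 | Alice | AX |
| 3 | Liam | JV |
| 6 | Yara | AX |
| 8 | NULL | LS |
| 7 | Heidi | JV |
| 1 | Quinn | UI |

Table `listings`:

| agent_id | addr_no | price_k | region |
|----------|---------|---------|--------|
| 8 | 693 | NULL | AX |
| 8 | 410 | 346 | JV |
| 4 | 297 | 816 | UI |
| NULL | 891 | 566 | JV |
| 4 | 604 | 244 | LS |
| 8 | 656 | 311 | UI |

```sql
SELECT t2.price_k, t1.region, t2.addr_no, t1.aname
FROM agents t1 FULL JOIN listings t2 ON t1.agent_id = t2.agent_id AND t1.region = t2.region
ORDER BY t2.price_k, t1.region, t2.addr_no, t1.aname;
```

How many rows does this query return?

13

FULL OUTER JOIN keeps every row from both sides; unmatched rows get NULL for the other side's columns.
Matching on t1.agent_id = t2.agent_id AND t1.region = t2.region. A NULL in a compared column never satisfies the condition.
- t1[0] agent_id=3, region=UI → no match; kept with NULLs on the t2 side.
- t1[1] agent_id=3, region=AX → no match; kept with NULLs on the t2 side.
- t1[2] agent_id=3, region=JV → no match; kept with NULLs on the t2 side.
- t1[3] agent_id=6, region=AX → no match; kept with NULLs on the t2 side.
- t1[4] agent_id=8, region=LS → no match; kept with NULLs on the t2 side.
- t1[5] agent_id=7, region=JV → no match; kept with NULLs on the t2 side.
- t1[6] agent_id=1, region=UI → no match; kept with NULLs on the t2 side.
- plus 6 unmatched t2 row(s), each kept with NULL t1 columns.
Total: 0 matched + 13 padded = 13 rows.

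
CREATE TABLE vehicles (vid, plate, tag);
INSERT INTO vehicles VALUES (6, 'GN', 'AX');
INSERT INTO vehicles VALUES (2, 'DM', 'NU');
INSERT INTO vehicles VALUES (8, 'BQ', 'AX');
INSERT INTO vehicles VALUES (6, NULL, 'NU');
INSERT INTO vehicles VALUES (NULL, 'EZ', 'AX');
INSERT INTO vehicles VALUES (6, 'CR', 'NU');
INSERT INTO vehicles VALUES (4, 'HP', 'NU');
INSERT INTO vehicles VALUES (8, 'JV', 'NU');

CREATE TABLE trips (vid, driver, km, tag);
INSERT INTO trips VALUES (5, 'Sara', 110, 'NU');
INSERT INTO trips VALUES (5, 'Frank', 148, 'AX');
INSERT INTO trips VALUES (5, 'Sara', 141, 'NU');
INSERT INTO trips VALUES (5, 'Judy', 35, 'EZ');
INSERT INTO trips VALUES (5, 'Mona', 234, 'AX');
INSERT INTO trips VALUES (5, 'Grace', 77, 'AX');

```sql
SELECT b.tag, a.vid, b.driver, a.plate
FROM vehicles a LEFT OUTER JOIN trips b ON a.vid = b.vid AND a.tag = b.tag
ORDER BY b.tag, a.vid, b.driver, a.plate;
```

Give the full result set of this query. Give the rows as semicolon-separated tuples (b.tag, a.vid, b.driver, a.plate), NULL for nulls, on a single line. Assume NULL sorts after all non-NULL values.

LEFT JOIN keeps every row from `vehicles`; unmatched rows get NULL for `trips`'s columns.
Matching on a.vid = b.vid AND a.tag = b.tag. A NULL in a compared column never satisfies the condition.
Matched pairs: 0; unmatched a rows kept: 8.

(NULL, 2, NULL, DM); (NULL, 4, NULL, HP); (NULL, 6, NULL, CR); (NULL, 6, NULL, GN); (NULL, 6, NULL, NULL); (NULL, 8, NULL, BQ); (NULL, 8, NULL, JV); (NULL, NULL, NULL, EZ)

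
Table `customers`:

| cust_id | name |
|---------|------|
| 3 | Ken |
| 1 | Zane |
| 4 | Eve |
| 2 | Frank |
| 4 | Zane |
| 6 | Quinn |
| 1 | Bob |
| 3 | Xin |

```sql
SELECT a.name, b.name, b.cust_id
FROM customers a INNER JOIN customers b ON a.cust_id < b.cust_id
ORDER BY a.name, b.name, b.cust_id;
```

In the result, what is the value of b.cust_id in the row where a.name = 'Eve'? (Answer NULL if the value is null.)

6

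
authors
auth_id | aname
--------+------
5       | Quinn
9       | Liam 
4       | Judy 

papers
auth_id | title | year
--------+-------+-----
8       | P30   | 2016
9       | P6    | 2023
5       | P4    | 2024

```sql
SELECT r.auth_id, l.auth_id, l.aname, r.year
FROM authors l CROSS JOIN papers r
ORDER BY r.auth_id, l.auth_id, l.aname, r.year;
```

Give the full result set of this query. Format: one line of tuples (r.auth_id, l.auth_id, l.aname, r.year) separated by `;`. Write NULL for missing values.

(5, 4, Judy, 2024); (5, 5, Quinn, 2024); (5, 9, Liam, 2024); (8, 4, Judy, 2016); (8, 5, Quinn, 2016); (8, 9, Liam, 2016); (9, 4, Judy, 2023); (9, 5, Quinn, 2023); (9, 9, Liam, 2023)

CROSS JOIN pairs every row of `authors` with every row of `papers`: 3 × 3 = 9 rows.
After projecting and ordering:
r.auth_id | l.auth_id | l.aname | r.year
5 | 4 | Judy | 2024
5 | 5 | Quinn | 2024
5 | 9 | Liam | 2024
8 | 4 | Judy | 2016
8 | 5 | Quinn | 2016
8 | 9 | Liam | 2016
9 | 4 | Judy | 2023
9 | 5 | Quinn | 2023
9 | 9 | Liam | 2023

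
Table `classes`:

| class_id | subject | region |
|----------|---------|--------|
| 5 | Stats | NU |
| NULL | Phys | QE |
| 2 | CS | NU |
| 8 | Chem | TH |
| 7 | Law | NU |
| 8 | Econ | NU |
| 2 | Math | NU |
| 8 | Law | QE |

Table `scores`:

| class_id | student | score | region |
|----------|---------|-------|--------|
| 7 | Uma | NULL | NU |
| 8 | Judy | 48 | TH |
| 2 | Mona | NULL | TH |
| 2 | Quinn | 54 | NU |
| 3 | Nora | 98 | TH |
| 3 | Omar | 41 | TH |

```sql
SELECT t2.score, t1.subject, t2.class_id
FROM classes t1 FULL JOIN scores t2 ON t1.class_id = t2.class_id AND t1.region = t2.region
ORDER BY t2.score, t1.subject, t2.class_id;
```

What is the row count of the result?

11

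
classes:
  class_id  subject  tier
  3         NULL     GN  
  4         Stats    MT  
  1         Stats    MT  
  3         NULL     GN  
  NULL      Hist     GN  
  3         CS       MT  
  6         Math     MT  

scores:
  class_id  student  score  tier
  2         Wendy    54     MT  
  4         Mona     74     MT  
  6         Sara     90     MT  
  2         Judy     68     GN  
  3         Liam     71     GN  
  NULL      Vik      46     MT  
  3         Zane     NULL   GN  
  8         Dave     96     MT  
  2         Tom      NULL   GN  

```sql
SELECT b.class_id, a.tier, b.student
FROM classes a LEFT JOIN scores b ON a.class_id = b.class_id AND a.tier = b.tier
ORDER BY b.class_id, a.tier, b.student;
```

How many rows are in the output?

9

LEFT JOIN keeps every row from `classes`; unmatched rows get NULL for `scores`'s columns.
Matching on a.class_id = b.class_id AND a.tier = b.tier. A NULL in a compared column never satisfies the condition.
- a (class_id=3, tier=GN) pairs with 2 row(s) of b.
- a (class_id=4, tier=MT) pairs with 1 row(s) of b.
- a (class_id=1, tier=MT) has no partner → padded with NULL.
- a (class_id=3, tier=GN) pairs with 2 row(s) of b.
- a (class_id=NULL, tier=GN) has no partner → padded with NULL.
- a (class_id=3, tier=MT) has no partner → padded with NULL.
- a (class_id=6, tier=MT) pairs with 1 row(s) of b.
Total: 6 matched + 3 padded = 9 rows.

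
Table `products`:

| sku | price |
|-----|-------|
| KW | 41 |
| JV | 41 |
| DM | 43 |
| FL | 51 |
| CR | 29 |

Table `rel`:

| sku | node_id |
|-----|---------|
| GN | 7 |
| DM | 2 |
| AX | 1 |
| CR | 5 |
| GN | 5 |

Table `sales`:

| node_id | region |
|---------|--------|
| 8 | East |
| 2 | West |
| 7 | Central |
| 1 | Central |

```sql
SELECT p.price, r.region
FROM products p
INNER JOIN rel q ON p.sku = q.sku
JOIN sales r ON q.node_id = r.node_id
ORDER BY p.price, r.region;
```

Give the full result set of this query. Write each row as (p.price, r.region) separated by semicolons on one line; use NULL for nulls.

(43, West)

Evaluate left to right. First `products p INNER JOIN rel q` on sku: 2 row(s).
Then INNER JOIN `sales r` on node_id: keep only rows whose q.node_id appears in r.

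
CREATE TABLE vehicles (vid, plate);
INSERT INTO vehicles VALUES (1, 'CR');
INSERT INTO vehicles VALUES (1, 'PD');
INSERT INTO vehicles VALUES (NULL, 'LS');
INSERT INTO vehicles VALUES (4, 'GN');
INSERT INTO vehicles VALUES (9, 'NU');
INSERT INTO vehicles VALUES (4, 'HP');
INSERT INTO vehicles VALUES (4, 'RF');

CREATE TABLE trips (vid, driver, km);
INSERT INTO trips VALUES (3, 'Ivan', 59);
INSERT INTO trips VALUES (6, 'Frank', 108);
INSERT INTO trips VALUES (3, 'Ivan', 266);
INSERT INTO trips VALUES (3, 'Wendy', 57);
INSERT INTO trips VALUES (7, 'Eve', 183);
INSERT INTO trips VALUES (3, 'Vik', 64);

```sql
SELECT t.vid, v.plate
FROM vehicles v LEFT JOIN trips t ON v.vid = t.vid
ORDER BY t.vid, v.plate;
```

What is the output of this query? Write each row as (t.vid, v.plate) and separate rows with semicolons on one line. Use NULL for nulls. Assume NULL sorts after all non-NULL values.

LEFT JOIN keeps every row from `vehicles`; unmatched rows get NULL for `trips`'s columns.
Matching on v.vid = t.vid. A NULL in a compared column never satisfies the condition.
- v row (vid=1): no match → kept, t columns NULL.
- v row (vid=1): no match → kept, t columns NULL.
- v row (vid=NULL): no match → kept, t columns NULL.
- v row (vid=4): no match → kept, t columns NULL.
- v row (vid=9): no match → kept, t columns NULL.
- v row (vid=4): no match → kept, t columns NULL.
- v row (vid=4): no match → kept, t columns NULL.
After projecting and ordering:
t.vid | v.plate
NULL | CR
NULL | GN
NULL | HP
NULL | LS
NULL | NU
NULL | PD
NULL | RF

(NULL, CR); (NULL, GN); (NULL, HP); (NULL, LS); (NULL, NU); (NULL, PD); (NULL, RF)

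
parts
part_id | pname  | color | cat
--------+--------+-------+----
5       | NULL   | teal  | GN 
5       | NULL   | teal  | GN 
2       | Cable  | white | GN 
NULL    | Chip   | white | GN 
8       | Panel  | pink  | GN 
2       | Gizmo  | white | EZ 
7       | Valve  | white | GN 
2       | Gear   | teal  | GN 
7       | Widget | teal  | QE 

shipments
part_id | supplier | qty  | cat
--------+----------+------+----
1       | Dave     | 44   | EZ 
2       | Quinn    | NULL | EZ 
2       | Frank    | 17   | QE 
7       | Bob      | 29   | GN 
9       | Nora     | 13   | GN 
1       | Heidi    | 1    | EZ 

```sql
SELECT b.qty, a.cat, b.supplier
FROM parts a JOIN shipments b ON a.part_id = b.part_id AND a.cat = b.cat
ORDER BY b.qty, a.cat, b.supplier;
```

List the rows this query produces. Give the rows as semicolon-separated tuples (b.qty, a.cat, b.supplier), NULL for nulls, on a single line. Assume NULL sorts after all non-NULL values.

(29, GN, Bob); (NULL, EZ, Quinn)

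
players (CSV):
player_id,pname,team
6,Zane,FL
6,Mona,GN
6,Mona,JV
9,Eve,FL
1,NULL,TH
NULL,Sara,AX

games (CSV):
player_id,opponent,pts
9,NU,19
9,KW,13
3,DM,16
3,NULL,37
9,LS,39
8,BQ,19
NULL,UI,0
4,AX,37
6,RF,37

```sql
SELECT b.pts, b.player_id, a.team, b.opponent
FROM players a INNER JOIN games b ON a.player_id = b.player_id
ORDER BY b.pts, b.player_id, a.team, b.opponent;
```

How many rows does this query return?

6

INNER JOIN keeps only pairs where the ON condition holds.
Matching on a.player_id = b.player_id. A NULL in a compared column never satisfies the condition.
- a (player_id=6) pairs with 1 row(s) of b.
- a (player_id=6) pairs with 1 row(s) of b.
- a (player_id=6) pairs with 1 row(s) of b.
- a (player_id=9) pairs with 3 row(s) of b.
- a (player_id=1) has no partner → excluded.
- a (player_id=NULL) has no partner → excluded.
Total: 6 rows.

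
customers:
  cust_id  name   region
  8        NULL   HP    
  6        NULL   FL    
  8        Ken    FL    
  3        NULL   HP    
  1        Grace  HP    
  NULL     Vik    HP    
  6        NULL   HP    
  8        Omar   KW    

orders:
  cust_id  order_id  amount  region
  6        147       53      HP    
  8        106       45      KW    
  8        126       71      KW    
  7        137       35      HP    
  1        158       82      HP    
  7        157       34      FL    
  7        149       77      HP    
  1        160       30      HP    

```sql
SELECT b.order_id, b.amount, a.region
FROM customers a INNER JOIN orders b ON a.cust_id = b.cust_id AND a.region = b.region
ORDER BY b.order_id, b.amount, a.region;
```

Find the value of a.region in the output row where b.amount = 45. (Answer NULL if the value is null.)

INNER JOIN keeps only pairs where the ON condition holds.
Matching on a.cust_id = b.cust_id AND a.region = b.region. A NULL in a compared column never satisfies the condition.
- a[0] cust_id=8, region=HP → no match; dropped.
- a[1] cust_id=6, region=FL → no match; dropped.
- a[2] cust_id=8, region=FL → no match; dropped.
- a[3] cust_id=3, region=HP → no match; dropped.
- a[4] cust_id=1, region=HP → 2 match(es) in b → 2 row(s).
- a[5] cust_id=NULL, region=HP → no match; dropped.
- a[6] cust_id=6, region=HP → 1 match(es) in b → 1 row(s).
- a[7] cust_id=8, region=KW → 2 match(es) in b → 2 row(s).

KW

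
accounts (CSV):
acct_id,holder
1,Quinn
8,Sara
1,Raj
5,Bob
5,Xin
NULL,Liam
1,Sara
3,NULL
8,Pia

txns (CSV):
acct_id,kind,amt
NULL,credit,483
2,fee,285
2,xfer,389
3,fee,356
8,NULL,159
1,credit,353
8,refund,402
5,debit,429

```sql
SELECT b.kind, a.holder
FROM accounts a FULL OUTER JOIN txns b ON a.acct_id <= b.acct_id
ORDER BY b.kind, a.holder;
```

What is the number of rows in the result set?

37

FULL OUTER JOIN keeps every row from both sides; unmatched rows get NULL for the other side's columns.
Matching on a.acct_id <= b.acct_id. A NULL in a compared column never satisfies the condition.
- a (acct_id=1) pairs with 7 row(s) of b.
- a (acct_id=8) pairs with 2 row(s) of b.
- a (acct_id=1) pairs with 7 row(s) of b.
- a (acct_id=5) pairs with 3 row(s) of b.
- a (acct_id=5) pairs with 3 row(s) of b.
- a (acct_id=NULL) has no partner → padded with NULL.
- a (acct_id=1) pairs with 7 row(s) of b.
- a (acct_id=3) pairs with 4 row(s) of b.
- a (acct_id=8) pairs with 2 row(s) of b.
- 1 b row(s) had no a match → kept, a columns NULL.
Total: 35 matched + 2 padded = 37 rows.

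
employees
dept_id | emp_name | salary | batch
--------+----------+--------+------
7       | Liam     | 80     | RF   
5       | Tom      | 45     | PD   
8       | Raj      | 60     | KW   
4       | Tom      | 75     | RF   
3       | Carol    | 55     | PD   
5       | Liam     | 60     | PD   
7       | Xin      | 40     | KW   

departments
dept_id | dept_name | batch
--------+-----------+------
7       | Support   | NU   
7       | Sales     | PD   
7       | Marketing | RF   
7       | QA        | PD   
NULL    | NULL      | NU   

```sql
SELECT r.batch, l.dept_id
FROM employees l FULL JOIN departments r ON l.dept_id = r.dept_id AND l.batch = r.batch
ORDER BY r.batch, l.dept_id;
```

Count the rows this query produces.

11

FULL OUTER JOIN keeps every row from both sides; unmatched rows get NULL for the other side's columns.
Matching on l.dept_id = r.dept_id AND l.batch = r.batch. A NULL in a compared column never satisfies the condition.
Matched pairs: 1; unmatched l rows kept: 6; unmatched r rows kept: 4.
Total: 1 matched + 10 padded = 11 rows.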